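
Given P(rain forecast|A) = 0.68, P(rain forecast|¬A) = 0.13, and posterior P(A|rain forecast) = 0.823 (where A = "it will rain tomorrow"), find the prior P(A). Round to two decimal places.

P(A) = 0.47

In odds form, posterior odds = prior odds × likelihood ratio, so prior odds = posterior odds ÷ LR.
Posterior odds = 0.823/(1−0.823) = 4.6497. LR = 0.68/0.13 = 5.2308.
Prior odds = 4.6497/5.2308 = 0.8889, so P(A) = 0.8889/(1+0.8889) ≈ 0.47.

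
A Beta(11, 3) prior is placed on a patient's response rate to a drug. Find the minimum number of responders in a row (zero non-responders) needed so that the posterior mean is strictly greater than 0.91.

k = 20

After k responders and 0 non-responders the posterior is Beta(11+k, 3), with mean (11+k)/(11+3+k).
Set (11+k)/(14+k) > 0.91 and solve: k > (0.91·14 − 11)/(1 − 0.91) = 19.333.
The smallest integer exceeding 19.333 is 20, and checking k=20: (31)/(34) = 0.9118 > 0.91.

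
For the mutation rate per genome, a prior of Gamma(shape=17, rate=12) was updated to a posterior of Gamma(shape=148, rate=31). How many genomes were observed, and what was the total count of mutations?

A Gamma(α, β) prior (rate parametrization) on a Poisson rate with n observations summing to S gives posterior Gamma(α+S, β+n).
Matching: Σxᵢ = 148 − 17 = 131 and n = 31 − 12 = 19.

n = 19 genomes with total 131 mutations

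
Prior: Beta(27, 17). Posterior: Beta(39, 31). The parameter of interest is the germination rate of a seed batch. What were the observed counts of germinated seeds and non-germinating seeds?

Under Beta–binomial conjugacy the posterior parameters are (α+s, β+f).
So s = 39 − 27 = 12 and f = 31 − 17 = 14.

12 germinated seeds and 14 non-germinating seeds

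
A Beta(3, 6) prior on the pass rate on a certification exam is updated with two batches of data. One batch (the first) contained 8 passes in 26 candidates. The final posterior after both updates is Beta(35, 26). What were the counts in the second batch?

24 passes and 2 failures

Sequential conjugate updates are equivalent to a single update on the pooled data, so total successes = posterior α − prior α and total failures = posterior β − prior β.
Total across both batches: 35−3=32 passes, 26−6=20 failures.
Subtract the first batch: 32−8=24 passes and 20−18=2 failures.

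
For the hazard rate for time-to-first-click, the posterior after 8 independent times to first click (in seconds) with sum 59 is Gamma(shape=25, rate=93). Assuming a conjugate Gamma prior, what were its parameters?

Gamma–exponential conjugacy: posterior shape = α + n, posterior rate = β + Σtᵢ.
So α = 25 − 8 = 17 and β = 93 − 59 = 34.

Gamma(shape=17, rate=34)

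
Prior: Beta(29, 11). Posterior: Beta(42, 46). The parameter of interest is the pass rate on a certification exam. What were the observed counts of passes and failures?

13 passes and 35 failures

A Beta(α, β) prior with s successes and f failures in binomial data gives a Beta(α+s, β+f) posterior.
Match parameters: s=42−29=13, f=46−11=35.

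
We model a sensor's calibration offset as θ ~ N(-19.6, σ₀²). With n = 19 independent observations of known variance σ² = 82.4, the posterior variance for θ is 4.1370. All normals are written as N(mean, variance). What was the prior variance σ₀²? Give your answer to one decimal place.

For the Normal–Normal model with known σ², precisions add: τ_n = τ₀ + n/σ².
So 1/σ₀² = 1/4.1370 − 19/82.4 = 0.241721 − 0.230583 = 0.011138.
Hence σ₀² = 1/0.011138 ≈ 89.8.

σ₀² = 89.8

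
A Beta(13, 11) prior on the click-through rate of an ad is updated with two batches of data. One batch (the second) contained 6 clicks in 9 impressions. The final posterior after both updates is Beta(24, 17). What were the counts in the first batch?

5 clicks and 3 non-clicks

Sequential conjugate updates are equivalent to a single update on the pooled data, so total successes = posterior α − prior α and total failures = posterior β − prior β.
Total across both batches: 24−13=11 clicks, 17−11=6 non-clicks.
Subtract the second batch: 11−6=5 clicks and 6−3=3 non-clicks.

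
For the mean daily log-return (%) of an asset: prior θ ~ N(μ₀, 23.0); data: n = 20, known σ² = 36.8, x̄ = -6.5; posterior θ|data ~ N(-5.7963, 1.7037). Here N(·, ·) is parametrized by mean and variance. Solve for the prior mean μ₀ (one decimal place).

With known observation variance, the Normal–Normal posterior has precision τ_n = τ₀ + n/σ² and mean μ_n = (τ₀μ₀ + (n/σ²)x̄)/τ_n.
Here τ₀ = 1/23.0 = 0.043478 and τ_data = 20/36.8 = 0.543478, so τ_n = 0.586956.
Rearranging for μ₀: μ₀ = (μ_n·τ_n − τ_data·x̄)/τ₀ = (-5.7963·0.586956 − 0.543478·-6.5) / 0.043478 = 0.130434/0.043478 ≈ 3.0.

μ₀ = 3.0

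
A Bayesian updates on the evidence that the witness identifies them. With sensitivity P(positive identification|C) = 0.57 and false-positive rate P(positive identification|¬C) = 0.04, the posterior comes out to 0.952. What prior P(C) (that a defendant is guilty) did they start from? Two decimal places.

P(C) = 0.58

In odds form, posterior odds = prior odds × likelihood ratio, so prior odds = posterior odds ÷ LR.
Posterior odds = 0.952/(1−0.952) = 19.8333. LR = 0.57/0.04 = 14.2500.
Prior odds = 19.8333/14.2500 = 1.3918, so P(C) = 1.3918/(1+1.3918) ≈ 0.58.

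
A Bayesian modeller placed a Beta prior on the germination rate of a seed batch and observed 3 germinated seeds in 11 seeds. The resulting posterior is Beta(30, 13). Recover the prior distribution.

Beta(27, 5)

Under Beta–binomial conjugacy the posterior parameters are (α+s, β+f).
So α = 30 − 3 = 27 and β = 13 − 8 = 5.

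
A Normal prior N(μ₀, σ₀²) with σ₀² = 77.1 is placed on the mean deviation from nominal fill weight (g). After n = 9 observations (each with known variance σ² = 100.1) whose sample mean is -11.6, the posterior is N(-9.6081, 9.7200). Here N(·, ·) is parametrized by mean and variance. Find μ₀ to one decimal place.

μ₀ = 4.2

The posterior mean is a precision-weighted average: μ_n = (τ₀μ₀ + τ_data·x̄)/(τ₀+τ_data), with τ₀=1/σ₀² and τ_data=n/σ².
Here τ₀ = 1/77.1 = 0.012970 and τ_data = 9/100.1 = 0.089910, so τ_n = 0.102880.
Rearranging for μ₀: μ₀ = (μ_n·τ_n − τ_data·x̄)/τ₀ = (-9.6081·0.102880 − 0.089910·-11.6) / 0.012970 = 0.054475/0.012970 ≈ 4.2.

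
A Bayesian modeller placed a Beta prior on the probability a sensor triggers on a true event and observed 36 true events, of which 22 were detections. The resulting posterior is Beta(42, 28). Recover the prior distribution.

Under Beta–binomial conjugacy the posterior parameters are (a+s, b+f).
Subtract the data counts: 42−22=20, 28−14=14.

Beta(20, 14)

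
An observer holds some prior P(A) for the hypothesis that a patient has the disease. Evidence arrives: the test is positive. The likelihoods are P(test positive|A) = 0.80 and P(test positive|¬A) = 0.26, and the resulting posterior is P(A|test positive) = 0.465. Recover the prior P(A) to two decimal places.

P(A) = 0.22

Bayes' rule in odds form gives O(A|E) = O(A)·[P(E|A)/P(E|¬A)], hence O(A) = O(A|E)/LR.
Posterior odds = 0.465/(1−0.465) = 0.8692. LR = 0.80/0.26 = 3.0769.
Prior odds = 0.8692/3.0769 = 0.2825, so P(A) = 0.2825/(1+0.2825) ≈ 0.22.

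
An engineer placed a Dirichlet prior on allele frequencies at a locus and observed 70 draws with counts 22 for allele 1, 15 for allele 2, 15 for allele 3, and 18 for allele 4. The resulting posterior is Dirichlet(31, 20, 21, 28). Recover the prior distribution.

For a Dirichlet(α) prior with multinomial counts c, the posterior is Dirichlet(α + c) componentwise.
Subtract each count from the matching posterior parameter: 31−22=9, 20−15=5, 21−15=6, 28−18=10.

Dirichlet(9, 5, 6, 10)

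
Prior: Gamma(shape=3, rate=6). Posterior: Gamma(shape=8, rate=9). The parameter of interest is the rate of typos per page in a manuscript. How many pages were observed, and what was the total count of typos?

n = 3 pages with total 5 typos

Gamma–Poisson conjugacy: posterior shape = α + Σxᵢ, posterior rate = β + n.
Matching: Σxᵢ = 8 − 3 = 5 and n = 9 − 6 = 3.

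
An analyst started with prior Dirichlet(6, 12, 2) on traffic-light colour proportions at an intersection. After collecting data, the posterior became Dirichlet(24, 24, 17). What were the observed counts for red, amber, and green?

counts (18, 12, 15)

For a Dirichlet(α) prior with multinomial counts c, the posterior is Dirichlet(α + c) componentwise.
Counts are posterior − prior componentwise: 24−6=18, 24−12=12, 17−2=15.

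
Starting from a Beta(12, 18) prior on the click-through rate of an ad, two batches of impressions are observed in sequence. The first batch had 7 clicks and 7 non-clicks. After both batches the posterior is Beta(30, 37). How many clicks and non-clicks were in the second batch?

11 clicks and 12 non-clicks

Because Beta–binomial updating is additive in the counts, the combined data contributed (α_post−α_prior, β_post−β_prior) successes and failures.
Total across both batches: 30−12=18 clicks, 37−18=19 non-clicks.
Subtract the first batch: 18−7=11 clicks and 19−7=12 non-clicks.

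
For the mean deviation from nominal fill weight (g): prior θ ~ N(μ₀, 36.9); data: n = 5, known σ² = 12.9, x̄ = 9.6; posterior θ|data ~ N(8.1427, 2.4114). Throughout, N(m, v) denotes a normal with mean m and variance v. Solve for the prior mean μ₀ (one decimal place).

μ₀ = -12.7

With known observation variance, the Normal–Normal posterior has precision τ_n = τ₀ + n/σ² and mean μ_n = (τ₀μ₀ + (n/σ²)x̄)/τ_n.
Here τ₀ = 1/36.9 = 0.027100 and τ_data = 5/12.9 = 0.387597, so τ_n = 0.414697.
Rearranging for μ₀: μ₀ = (μ_n·τ_n − τ_data·x̄)/τ₀ = (8.1427·0.414697 − 0.387597·9.6) / 0.027100 = -0.344178/0.027100 ≈ -12.7.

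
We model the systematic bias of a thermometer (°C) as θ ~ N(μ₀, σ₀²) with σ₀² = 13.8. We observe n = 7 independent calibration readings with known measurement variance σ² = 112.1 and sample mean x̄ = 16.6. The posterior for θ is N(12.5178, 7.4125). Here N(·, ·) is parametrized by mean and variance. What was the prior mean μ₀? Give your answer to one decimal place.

μ₀ = 9.0

With known observation variance, the Normal–Normal posterior has precision τ_n = τ₀ + n/σ² and mean μ_n = (τ₀μ₀ + (n/σ²)x̄)/τ_n.
Here τ₀ = 1/13.8 = 0.072464 and τ_data = 7/112.1 = 0.062444, so τ_n = 0.134908.
Rearranging for μ₀: μ₀ = (μ_n·τ_n − τ_data·x̄)/τ₀ = (12.5178·0.134908 − 0.062444·16.6) / 0.072464 = 0.652181/0.072464 ≈ 9.0.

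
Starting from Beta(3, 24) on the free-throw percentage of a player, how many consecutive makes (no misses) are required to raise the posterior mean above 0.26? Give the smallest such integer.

After k makes and 0 misses the posterior is Beta(3+k, 24), with mean (3+k)/(3+24+k).
Set (3+k)/(27+k) > 0.26 and solve: k > (0.26·27 − 3)/(1 − 0.26) = 5.432.
The smallest integer exceeding 5.432 is 6, and checking k=6: (9)/(33) = 0.2727 > 0.26.

k = 6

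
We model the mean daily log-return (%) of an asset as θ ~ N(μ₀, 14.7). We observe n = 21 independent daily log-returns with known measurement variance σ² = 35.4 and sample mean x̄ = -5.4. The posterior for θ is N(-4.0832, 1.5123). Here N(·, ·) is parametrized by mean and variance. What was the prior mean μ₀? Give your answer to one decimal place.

μ₀ = 7.4

The posterior mean is a precision-weighted average: μ_n = (τ₀μ₀ + τ_data·x̄)/(τ₀+τ_data), with τ₀=1/σ₀² and τ_data=n/σ².
Here τ₀ = 1/14.7 = 0.068027 and τ_data = 21/35.4 = 0.593220, so τ_n = 0.661247.
Rearranging for μ₀: μ₀ = (μ_n·τ_n − τ_data·x̄)/τ₀ = (-4.0832·0.661247 − 0.593220·-5.4) / 0.068027 = 0.503384/0.068027 ≈ 7.4.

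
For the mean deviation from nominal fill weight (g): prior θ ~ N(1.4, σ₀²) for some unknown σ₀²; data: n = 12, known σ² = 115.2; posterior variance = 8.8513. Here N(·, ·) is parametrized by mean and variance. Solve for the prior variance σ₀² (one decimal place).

For the Normal–Normal model with known σ², precisions add: τ_n = τ₀ + n/σ².
So 1/σ₀² = 1/8.8513 − 12/115.2 = 0.112978 − 0.104167 = 0.008811.
Hence σ₀² = 1/0.008811 ≈ 113.5.

σ₀² = 113.5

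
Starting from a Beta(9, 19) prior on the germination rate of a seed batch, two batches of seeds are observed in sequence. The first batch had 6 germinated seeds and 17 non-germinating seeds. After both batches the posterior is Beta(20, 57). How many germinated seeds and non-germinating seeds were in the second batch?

Because Beta–binomial updating is additive in the counts, the combined data contributed (α_post−α_prior, β_post−β_prior) successes and failures.
Total across both batches: 20−9=11 germinated seeds, 57−19=38 non-germinating seeds.
Subtract the first batch: 11−6=5 germinated seeds and 38−17=21 non-germinating seeds.

5 germinated seeds and 21 non-germinating seeds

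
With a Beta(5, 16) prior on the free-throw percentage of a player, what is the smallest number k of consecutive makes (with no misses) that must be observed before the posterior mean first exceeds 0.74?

k = 41

After k makes and 0 misses the posterior is Beta(5+k, 16), with mean (5+k)/(5+16+k).
Set (5+k)/(21+k) > 0.74 and solve: k > (0.74·21 − 5)/(1 − 0.74) = 40.538.
The smallest integer exceeding 40.538 is 41.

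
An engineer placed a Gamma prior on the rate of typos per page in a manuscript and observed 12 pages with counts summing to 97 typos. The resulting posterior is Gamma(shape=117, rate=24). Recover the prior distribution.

A Gamma(α, β) prior (rate parametrization) on a Poisson rate with n observations summing to S gives posterior Gamma(α+S, β+n).
So α = 117 − 97 = 20 and β = 24 − 12 = 12.

Gamma(shape=20, rate=12)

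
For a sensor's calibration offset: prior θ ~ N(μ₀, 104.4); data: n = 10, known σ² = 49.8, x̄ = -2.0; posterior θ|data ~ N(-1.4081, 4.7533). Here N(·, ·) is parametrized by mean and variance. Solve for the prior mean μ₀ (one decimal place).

The posterior mean is a precision-weighted average: μ_n = (τ₀μ₀ + τ_data·x̄)/(τ₀+τ_data), with τ₀=1/σ₀² and τ_data=n/σ².
Here τ₀ = 1/104.4 = 0.009579 and τ_data = 10/49.8 = 0.200803, so τ_n = 0.210382.
Rearranging for μ₀: μ₀ = (μ_n·τ_n − τ_data·x̄)/τ₀ = (-1.4081·0.210382 − 0.200803·-2.0) / 0.009579 = 0.105367/0.009579 ≈ 11.0.

μ₀ = 11.0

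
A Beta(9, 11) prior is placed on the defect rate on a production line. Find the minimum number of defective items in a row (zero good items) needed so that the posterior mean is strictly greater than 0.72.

After k defective items and 0 good items the posterior is Beta(9+k, 11), with mean (9+k)/(9+11+k).
Set (9+k)/(20+k) > 0.72 and solve: k > (0.72·20 − 9)/(1 − 0.72) = 19.286.
The smallest integer exceeding 19.286 is 20.

k = 20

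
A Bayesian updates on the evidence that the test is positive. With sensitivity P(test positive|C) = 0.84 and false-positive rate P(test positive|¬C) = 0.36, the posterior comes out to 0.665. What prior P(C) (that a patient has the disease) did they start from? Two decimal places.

In odds form, posterior odds = prior odds × likelihood ratio, so prior odds = posterior odds ÷ LR.
Posterior odds = 0.665/(1−0.665) = 1.9851. LR = 0.84/0.36 = 2.3333.
Prior odds = 1.9851/2.3333 = 0.8508, so P(C) = 0.8508/(1+0.8508) ≈ 0.46.

P(C) = 0.46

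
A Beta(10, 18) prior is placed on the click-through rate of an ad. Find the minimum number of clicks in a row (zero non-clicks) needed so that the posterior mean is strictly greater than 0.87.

k = 111

After k clicks and 0 non-clicks the posterior is Beta(10+k, 18), with mean (10+k)/(10+18+k).
Set (10+k)/(28+k) > 0.87 and solve: k > (0.87·28 − 10)/(1 − 0.87) = 110.462.
The smallest integer exceeding 110.462 is 111.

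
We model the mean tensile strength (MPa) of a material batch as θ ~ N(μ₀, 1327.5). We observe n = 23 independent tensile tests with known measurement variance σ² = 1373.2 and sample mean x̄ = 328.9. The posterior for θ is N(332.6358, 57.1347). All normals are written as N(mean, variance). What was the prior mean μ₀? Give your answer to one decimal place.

μ₀ = 415.7

With known observation variance, the Normal–Normal posterior has precision τ_n = τ₀ + n/σ² and mean μ_n = (τ₀μ₀ + (n/σ²)x̄)/τ_n.
Here τ₀ = 1/1327.5 = 0.000753 and τ_data = 23/1373.2 = 0.016749, so τ_n = 0.017502.
Rearranging for μ₀: μ₀ = (μ_n·τ_n − τ_data·x̄)/τ₀ = (332.6358·0.017502 − 0.016749·328.9) / 0.000753 = 0.313046/0.000753 ≈ 415.7.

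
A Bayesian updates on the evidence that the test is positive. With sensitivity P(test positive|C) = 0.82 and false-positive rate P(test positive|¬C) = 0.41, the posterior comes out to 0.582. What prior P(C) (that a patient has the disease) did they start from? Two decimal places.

P(C) = 0.41

In odds form, posterior odds = prior odds × likelihood ratio, so prior odds = posterior odds ÷ LR.
Posterior odds = 0.582/(1−0.582) = 1.3923. LR = 0.82/0.41 = 2.0000.
Prior odds = 1.3923/2.0000 = 0.6962, so P(C) = 0.6962/(1+0.6962) ≈ 0.41.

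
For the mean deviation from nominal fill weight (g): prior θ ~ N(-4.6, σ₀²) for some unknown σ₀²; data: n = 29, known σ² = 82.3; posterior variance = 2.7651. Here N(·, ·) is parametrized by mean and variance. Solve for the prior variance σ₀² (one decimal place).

σ₀² = 107.7

Posterior precision equals prior precision plus data precision: 1/σ_n² = 1/σ₀² + n/σ².
So 1/σ₀² = 1/2.7651 − 29/82.3 = 0.361651 − 0.352369 = 0.009282.
Hence σ₀² = 1/0.009282 ≈ 107.7.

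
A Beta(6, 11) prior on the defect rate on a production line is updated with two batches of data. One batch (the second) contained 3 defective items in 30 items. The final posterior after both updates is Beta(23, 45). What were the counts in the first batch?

14 defective items and 7 good items

Sequential conjugate updates are equivalent to a single update on the pooled data, so total successes = posterior α − prior α and total failures = posterior β − prior β.
Total across both batches: 23−6=17 defective items, 45−11=34 good items.
Subtract the second batch: 17−3=14 defective items and 34−27=7 good items.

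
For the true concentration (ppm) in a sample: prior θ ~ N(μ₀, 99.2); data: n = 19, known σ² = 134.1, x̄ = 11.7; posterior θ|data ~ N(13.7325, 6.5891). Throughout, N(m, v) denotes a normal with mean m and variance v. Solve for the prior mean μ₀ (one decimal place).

With known observation variance, the Normal–Normal posterior has precision τ_n = τ₀ + n/σ² and mean μ_n = (τ₀μ₀ + (n/σ²)x̄)/τ_n.
Here τ₀ = 1/99.2 = 0.010081 and τ_data = 19/134.1 = 0.141685, so τ_n = 0.151766.
Rearranging for μ₀: μ₀ = (μ_n·τ_n − τ_data·x̄)/τ₀ = (13.7325·0.151766 − 0.141685·11.7) / 0.010081 = 0.426412/0.010081 ≈ 42.3.

μ₀ = 42.3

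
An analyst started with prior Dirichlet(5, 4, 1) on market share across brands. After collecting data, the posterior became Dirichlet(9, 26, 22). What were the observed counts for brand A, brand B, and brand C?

For a Dirichlet(α) prior with multinomial counts c, the posterior is Dirichlet(α + c) componentwise.
Counts are posterior − prior componentwise: 9−5=4, 26−4=22, 22−1=21.

counts (4, 22, 21)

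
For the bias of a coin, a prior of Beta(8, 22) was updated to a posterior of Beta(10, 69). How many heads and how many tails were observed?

2 heads and 47 tails

Under Beta–binomial conjugacy the posterior parameters are (a+s, b+f).
So s = 10 − 8 = 2 and f = 69 − 22 = 47.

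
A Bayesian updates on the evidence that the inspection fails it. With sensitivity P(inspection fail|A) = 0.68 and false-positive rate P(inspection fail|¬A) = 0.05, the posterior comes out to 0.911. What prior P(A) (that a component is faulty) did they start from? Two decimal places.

P(A) = 0.43

Bayes' rule in odds form gives O(A|E) = O(A)·[P(E|A)/P(E|¬A)], hence O(A) = O(A|E)/LR.
Posterior odds = 0.911/(1−0.911) = 10.2360. LR = 0.68/0.05 = 13.6000.
Prior odds = 10.2360/13.6000 = 0.7526, so P(A) = 0.7526/(1+0.7526) ≈ 0.43.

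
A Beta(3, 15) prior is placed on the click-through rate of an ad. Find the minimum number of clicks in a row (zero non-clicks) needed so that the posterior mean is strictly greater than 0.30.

After k clicks and 0 non-clicks the posterior is Beta(3+k, 15), with mean (3+k)/(3+15+k).
Set (3+k)/(18+k) > 0.30 and solve: k > (0.30·18 − 3)/(1 − 0.30) = 3.429.
The smallest integer exceeding 3.429 is 4.

k = 4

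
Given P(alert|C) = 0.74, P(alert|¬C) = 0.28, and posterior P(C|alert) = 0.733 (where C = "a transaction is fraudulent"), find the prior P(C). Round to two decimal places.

Bayes' rule in odds form gives O(C|E) = O(C)·[P(E|C)/P(E|¬C)], hence O(C) = O(C|E)/LR.
Posterior odds = 0.733/(1−0.733) = 2.7453. LR = 0.74/0.28 = 2.6429.
Prior odds = 2.7453/2.6429 = 1.0387, so P(C) = 1.0387/(1+1.0387) ≈ 0.51.

P(C) = 0.51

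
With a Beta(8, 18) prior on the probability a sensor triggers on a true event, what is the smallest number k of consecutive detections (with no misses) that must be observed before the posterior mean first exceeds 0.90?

k = 155

After k detections and 0 misses the posterior is Beta(8+k, 18), with mean (8+k)/(8+18+k).
Set (8+k)/(26+k) > 0.90 and solve: k > (0.90·26 − 8)/(1 − 0.90) = 154.000.
The smallest integer exceeding 154.000 is 155, and checking k=155: (163)/(181) = 0.9006 > 0.90.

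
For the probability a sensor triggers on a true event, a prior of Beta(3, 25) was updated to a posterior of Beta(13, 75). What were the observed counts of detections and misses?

10 detections and 50 misses

Under Beta–binomial conjugacy the posterior parameters are (α+s, β+f).
So s = 13 − 3 = 10 and f = 75 − 25 = 50.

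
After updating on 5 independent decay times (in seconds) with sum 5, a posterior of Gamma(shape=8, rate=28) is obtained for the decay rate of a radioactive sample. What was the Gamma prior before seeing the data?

Gamma(shape=3, rate=23)

Gamma–exponential conjugacy: posterior shape = α + n, posterior rate = β + Σtᵢ.
So α = 8 − 5 = 3 and β = 28 − 5 = 23.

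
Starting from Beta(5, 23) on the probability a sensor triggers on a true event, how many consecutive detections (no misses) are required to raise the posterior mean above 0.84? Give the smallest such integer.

After k detections and 0 misses the posterior is Beta(5+k, 23), with mean (5+k)/(5+23+k).
Set (5+k)/(28+k) > 0.84 and solve: k > (0.84·28 − 5)/(1 − 0.84) = 115.750.
The smallest integer exceeding 115.750 is 116.

k = 116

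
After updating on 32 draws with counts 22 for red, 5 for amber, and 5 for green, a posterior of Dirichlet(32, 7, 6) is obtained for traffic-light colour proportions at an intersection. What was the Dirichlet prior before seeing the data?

Dirichlet(10, 2, 1)

For a Dirichlet(α) prior with multinomial counts c, the posterior is Dirichlet(α + c) componentwise.
Subtract each count from the matching posterior parameter: 32−22=10, 7−5=2, 6−5=1.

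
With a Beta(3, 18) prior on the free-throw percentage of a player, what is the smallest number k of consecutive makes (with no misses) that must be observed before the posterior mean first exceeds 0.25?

After k makes and 0 misses the posterior is Beta(3+k, 18), with mean (3+k)/(3+18+k).
Set (3+k)/(21+k) > 0.25 and solve: k > (0.25·21 − 3)/(1 − 0.25) = 3.000.
The smallest integer exceeding 3.000 is 4.

k = 4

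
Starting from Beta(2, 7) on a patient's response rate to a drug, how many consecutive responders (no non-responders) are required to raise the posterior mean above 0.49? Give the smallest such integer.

k = 5

After k responders and 0 non-responders the posterior is Beta(2+k, 7), with mean (2+k)/(2+7+k).
Set (2+k)/(9+k) > 0.49 and solve: k > (0.49·9 − 2)/(1 − 0.49) = 4.725.
The smallest integer exceeding 4.725 is 5.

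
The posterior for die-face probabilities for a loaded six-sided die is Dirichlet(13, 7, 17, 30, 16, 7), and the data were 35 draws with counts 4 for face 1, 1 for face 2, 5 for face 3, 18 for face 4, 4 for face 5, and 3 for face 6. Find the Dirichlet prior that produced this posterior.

For a Dirichlet(α) prior with multinomial counts c, the posterior is Dirichlet(α + c) componentwise.
Subtract each count from the matching posterior parameter: 13−4=9, 7−1=6, 17−5=12, 30−18=12, 16−4=12, 7−3=4.

Dirichlet(9, 6, 12, 12, 12, 4)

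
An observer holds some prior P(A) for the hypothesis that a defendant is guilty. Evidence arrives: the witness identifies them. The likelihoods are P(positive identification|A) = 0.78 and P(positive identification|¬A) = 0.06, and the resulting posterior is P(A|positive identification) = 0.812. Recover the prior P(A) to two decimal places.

P(A) = 0.25

In odds form, posterior odds = prior odds × likelihood ratio, so prior odds = posterior odds ÷ LR.
Posterior odds = 0.812/(1−0.812) = 4.3191. LR = 0.78/0.06 = 13.0000.
Prior odds = 4.3191/13.0000 = 0.3322, so P(A) = 0.3322/(1+0.3322) ≈ 0.25.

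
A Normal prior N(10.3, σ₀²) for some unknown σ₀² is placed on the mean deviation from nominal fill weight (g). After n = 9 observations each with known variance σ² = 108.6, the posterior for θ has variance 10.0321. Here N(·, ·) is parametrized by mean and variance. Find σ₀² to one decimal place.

σ₀² = 59.5

Posterior precision equals prior precision plus data precision: 1/σ_n² = 1/σ₀² + n/σ².
So 1/σ₀² = 1/10.0321 − 9/108.6 = 0.099680 − 0.082873 = 0.016807.
Hence σ₀² = 1/0.016807 ≈ 59.5.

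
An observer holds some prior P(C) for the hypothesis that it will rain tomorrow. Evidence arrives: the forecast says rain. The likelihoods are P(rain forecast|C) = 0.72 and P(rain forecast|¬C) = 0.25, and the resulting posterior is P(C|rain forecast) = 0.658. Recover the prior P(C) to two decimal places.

P(C) = 0.40

In odds form, posterior odds = prior odds × likelihood ratio, so prior odds = posterior odds ÷ LR.
Posterior odds = 0.658/(1−0.658) = 1.9240. LR = 0.72/0.25 = 2.8800.
Prior odds = 1.9240/2.8800 = 0.6681, so P(C) = 0.6681/(1+0.6681) ≈ 0.40.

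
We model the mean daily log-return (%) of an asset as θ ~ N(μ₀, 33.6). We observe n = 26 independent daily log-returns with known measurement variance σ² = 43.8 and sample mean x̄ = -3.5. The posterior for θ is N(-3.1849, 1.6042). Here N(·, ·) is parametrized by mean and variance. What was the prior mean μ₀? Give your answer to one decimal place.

μ₀ = 3.1

With known observation variance, the Normal–Normal posterior has precision τ_n = τ₀ + n/σ² and mean μ_n = (τ₀μ₀ + (n/σ²)x̄)/τ_n.
Here τ₀ = 1/33.6 = 0.029762 and τ_data = 26/43.8 = 0.593607, so τ_n = 0.623369.
Rearranging for μ₀: μ₀ = (μ_n·τ_n − τ_data·x̄)/τ₀ = (-3.1849·0.623369 − 0.593607·-3.5) / 0.029762 = 0.092257/0.029762 ≈ 3.1.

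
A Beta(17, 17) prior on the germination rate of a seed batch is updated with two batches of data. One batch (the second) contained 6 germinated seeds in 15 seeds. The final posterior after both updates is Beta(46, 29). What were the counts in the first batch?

23 germinated seeds and 3 non-germinating seeds

Sequential conjugate updates are equivalent to a single update on the pooled data, so total successes = posterior α − prior α and total failures = posterior β − prior β.
Total across both batches: 46−17=29 germinated seeds, 29−17=12 non-germinating seeds.
Subtract the second batch: 29−6=23 germinated seeds and 12−9=3 non-germinating seeds.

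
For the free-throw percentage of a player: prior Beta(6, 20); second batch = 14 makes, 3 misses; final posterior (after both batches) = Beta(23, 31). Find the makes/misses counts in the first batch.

3 makes and 8 misses

Sequential conjugate updates are equivalent to a single update on the pooled data, so total successes = posterior α − prior α and total failures = posterior β − prior β.
Total across both batches: 23−6=17 makes, 31−20=11 misses.
Subtract the second batch: 17−14=3 makes and 11−3=8 misses.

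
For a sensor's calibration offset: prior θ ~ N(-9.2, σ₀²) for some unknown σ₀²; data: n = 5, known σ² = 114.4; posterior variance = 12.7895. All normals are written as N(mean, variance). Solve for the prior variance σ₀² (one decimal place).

σ₀² = 29.0

For the Normal–Normal model with known σ², precisions add: τ_n = τ₀ + n/σ².
So 1/σ₀² = 1/12.7895 − 5/114.4 = 0.078189 − 0.043706 = 0.034483.
Hence σ₀² = 1/0.034483 ≈ 29.0.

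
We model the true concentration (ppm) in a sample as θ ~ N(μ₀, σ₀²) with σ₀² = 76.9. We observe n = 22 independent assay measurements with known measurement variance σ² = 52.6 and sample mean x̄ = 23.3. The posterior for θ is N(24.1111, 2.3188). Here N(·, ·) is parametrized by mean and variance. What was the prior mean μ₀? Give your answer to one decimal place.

μ₀ = 50.2

With known observation variance, the Normal–Normal posterior has precision τ_n = τ₀ + n/σ² and mean μ_n = (τ₀μ₀ + (n/σ²)x̄)/τ_n.
Here τ₀ = 1/76.9 = 0.013004 and τ_data = 22/52.6 = 0.418251, so τ_n = 0.431255.
Rearranging for μ₀: μ₀ = (μ_n·τ_n − τ_data·x̄)/τ₀ = (24.1111·0.431255 − 0.418251·23.3) / 0.013004 = 0.652784/0.013004 ≈ 50.2.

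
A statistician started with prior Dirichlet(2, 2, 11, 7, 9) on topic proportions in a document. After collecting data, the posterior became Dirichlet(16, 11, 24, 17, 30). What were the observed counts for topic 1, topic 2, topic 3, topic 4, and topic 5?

counts (14, 9, 13, 10, 21)

For a Dirichlet(α) prior with multinomial counts c, the posterior is Dirichlet(α + c) componentwise.
Counts are posterior − prior componentwise: 16−2=14, 11−2=9, 24−11=13, 17−7=10, 30−9=21.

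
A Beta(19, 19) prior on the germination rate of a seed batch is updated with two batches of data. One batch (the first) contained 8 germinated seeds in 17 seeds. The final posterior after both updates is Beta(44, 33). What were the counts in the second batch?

17 germinated seeds and 5 non-germinating seeds

Because Beta–binomial updating is additive in the counts, the combined data contributed (α_post−α_prior, β_post−β_prior) successes and failures.
Total across both batches: 44−19=25 germinated seeds, 33−19=14 non-germinating seeds.
Subtract the first batch: 25−8=17 germinated seeds and 14−9=5 non-germinating seeds.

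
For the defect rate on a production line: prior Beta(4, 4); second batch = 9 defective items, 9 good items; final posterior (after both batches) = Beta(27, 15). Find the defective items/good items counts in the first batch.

Sequential conjugate updates are equivalent to a single update on the pooled data, so total successes = posterior α − prior α and total failures = posterior β − prior β.
Total across both batches: 27−4=23 defective items, 15−4=11 good items.
Subtract the second batch: 23−9=14 defective items and 11−9=2 good items.

14 defective items and 2 good items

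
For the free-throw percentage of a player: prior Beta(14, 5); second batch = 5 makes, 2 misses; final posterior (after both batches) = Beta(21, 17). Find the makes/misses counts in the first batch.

2 makes and 10 misses

Sequential conjugate updates are equivalent to a single update on the pooled data, so total successes = posterior α − prior α and total failures = posterior β − prior β.
Total across both batches: 21−14=7 makes, 17−5=12 misses.
Subtract the second batch: 7−5=2 makes and 12−2=10 misses.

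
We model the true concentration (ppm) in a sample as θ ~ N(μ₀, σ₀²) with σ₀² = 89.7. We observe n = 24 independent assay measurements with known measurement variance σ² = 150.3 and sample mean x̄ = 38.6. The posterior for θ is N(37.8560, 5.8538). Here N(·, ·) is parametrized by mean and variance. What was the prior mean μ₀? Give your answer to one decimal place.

μ₀ = 27.2

The posterior mean is a precision-weighted average: μ_n = (τ₀μ₀ + τ_data·x̄)/(τ₀+τ_data), with τ₀=1/σ₀² and τ_data=n/σ².
Here τ₀ = 1/89.7 = 0.011148 and τ_data = 24/150.3 = 0.159681, so τ_n = 0.170829.
Rearranging for μ₀: μ₀ = (μ_n·τ_n − τ_data·x̄)/τ₀ = (37.8560·0.170829 − 0.159681·38.6) / 0.011148 = 0.303216/0.011148 ≈ 27.2.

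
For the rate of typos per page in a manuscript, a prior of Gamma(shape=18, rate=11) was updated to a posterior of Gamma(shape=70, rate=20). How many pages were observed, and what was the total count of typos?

Gamma–Poisson conjugacy: posterior shape = α + Σxᵢ, posterior rate = β + n.
Matching: Σxᵢ = 70 − 18 = 52 and n = 20 − 11 = 9.

n = 9 pages with total 52 typos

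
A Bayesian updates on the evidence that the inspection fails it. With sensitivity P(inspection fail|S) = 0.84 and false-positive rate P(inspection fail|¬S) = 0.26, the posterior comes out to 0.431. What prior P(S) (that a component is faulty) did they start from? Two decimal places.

Bayes' rule in odds form gives O(S|E) = O(S)·[P(E|S)/P(E|¬S)], hence O(S) = O(S|E)/LR.
Posterior odds = 0.431/(1−0.431) = 0.7575. LR = 0.84/0.26 = 3.2308.
Prior odds = 0.7575/3.2308 = 0.2345, so P(S) = 0.2345/(1+0.2345) ≈ 0.19.

P(S) = 0.19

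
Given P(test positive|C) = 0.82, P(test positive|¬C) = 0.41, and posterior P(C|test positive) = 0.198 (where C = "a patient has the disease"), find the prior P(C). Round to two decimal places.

P(C) = 0.11

Bayes' rule in odds form gives O(C|E) = O(C)·[P(E|C)/P(E|¬C)], hence O(C) = O(C|E)/LR.
Posterior odds = 0.198/(1−0.198) = 0.2469. LR = 0.82/0.41 = 2.0000.
Prior odds = 0.2469/2.0000 = 0.1235, so P(C) = 0.1235/(1+0.1235) ≈ 0.11.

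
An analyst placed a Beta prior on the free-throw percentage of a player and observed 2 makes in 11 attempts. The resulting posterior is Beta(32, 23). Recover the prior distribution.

Beta(30, 14)

Beta is conjugate to the binomial likelihood: posterior = Beta(α+s, β+f).
So α = 32 − 2 = 30 and β = 23 − 9 = 14.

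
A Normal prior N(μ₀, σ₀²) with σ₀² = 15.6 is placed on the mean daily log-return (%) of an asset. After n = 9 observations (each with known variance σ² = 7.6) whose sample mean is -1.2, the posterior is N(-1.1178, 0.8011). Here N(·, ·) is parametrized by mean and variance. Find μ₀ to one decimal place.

With known observation variance, the Normal–Normal posterior has precision τ_n = τ₀ + n/σ² and mean μ_n = (τ₀μ₀ + (n/σ²)x̄)/τ_n.
Here τ₀ = 1/15.6 = 0.064103 and τ_data = 9/7.6 = 1.184211, so τ_n = 1.248314.
Rearranging for μ₀: μ₀ = (μ_n·τ_n − τ_data·x̄)/τ₀ = (-1.1178·1.248314 − 1.184211·-1.2) / 0.064103 = 0.025688/0.064103 ≈ 0.4.

μ₀ = 0.4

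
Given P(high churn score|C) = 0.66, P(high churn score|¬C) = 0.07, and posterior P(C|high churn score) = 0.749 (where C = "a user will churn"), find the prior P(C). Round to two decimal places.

P(C) = 0.24

In odds form, posterior odds = prior odds × likelihood ratio, so prior odds = posterior odds ÷ LR.
Posterior odds = 0.749/(1−0.749) = 2.9841. LR = 0.66/0.07 = 9.4286.
Prior odds = 2.9841/9.4286 = 0.3165, so P(C) = 0.3165/(1+0.3165) ≈ 0.24.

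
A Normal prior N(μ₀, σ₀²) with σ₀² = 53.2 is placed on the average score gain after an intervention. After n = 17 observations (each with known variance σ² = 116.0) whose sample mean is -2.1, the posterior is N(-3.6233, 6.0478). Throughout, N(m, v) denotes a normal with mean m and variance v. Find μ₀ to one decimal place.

μ₀ = -15.5

The posterior mean is a precision-weighted average: μ_n = (τ₀μ₀ + τ_data·x̄)/(τ₀+τ_data), with τ₀=1/σ₀² and τ_data=n/σ².
Here τ₀ = 1/53.2 = 0.018797 and τ_data = 17/116.0 = 0.146552, so τ_n = 0.165349.
Rearranging for μ₀: μ₀ = (μ_n·τ_n − τ_data·x̄)/τ₀ = (-3.6233·0.165349 − 0.146552·-2.1) / 0.018797 = -0.291350/0.018797 ≈ -15.5.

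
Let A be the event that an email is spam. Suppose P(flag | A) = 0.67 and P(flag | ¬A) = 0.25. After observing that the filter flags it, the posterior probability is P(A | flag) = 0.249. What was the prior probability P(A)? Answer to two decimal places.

Bayes' rule in odds form gives O(A|E) = O(A)·[P(E|A)/P(E|¬A)], hence O(A) = O(A|E)/LR.
Posterior odds = 0.249/(1−0.249) = 0.3316. LR = 0.67/0.25 = 2.6800.
Prior odds = 0.3316/2.6800 = 0.1237, so P(A) = 0.1237/(1+0.1237) ≈ 0.11.

P(A) = 0.11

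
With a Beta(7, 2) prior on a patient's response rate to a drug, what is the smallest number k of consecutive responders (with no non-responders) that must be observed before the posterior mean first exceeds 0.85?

k = 5

After k responders and 0 non-responders the posterior is Beta(7+k, 2), with mean (7+k)/(7+2+k).
Set (7+k)/(9+k) > 0.85 and solve: k > (0.85·9 − 7)/(1 − 0.85) = 4.333.
The smallest integer exceeding 4.333 is 5, and checking k=5: (12)/(14) = 0.8571 > 0.85.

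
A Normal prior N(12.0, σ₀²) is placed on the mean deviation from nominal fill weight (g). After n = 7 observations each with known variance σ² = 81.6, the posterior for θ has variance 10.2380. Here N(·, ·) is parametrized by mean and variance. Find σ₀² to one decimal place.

σ₀² = 84.1

Posterior precision equals prior precision plus data precision: 1/σ_n² = 1/σ₀² + n/σ².
So 1/σ₀² = 1/10.2380 − 7/81.6 = 0.097675 − 0.085784 = 0.011891.
Hence σ₀² = 1/0.011891 ≈ 84.1.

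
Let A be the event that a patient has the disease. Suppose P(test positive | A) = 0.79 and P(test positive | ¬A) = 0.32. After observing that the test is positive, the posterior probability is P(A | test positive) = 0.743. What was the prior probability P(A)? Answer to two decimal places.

Bayes' rule in odds form gives O(A|E) = O(A)·[P(E|A)/P(E|¬A)], hence O(A) = O(A|E)/LR.
Posterior odds = 0.743/(1−0.743) = 2.8911. LR = 0.79/0.32 = 2.4688.
Prior odds = 2.8911/2.4688 = 1.1711, so P(A) = 1.1711/(1+1.1711) ≈ 0.54.

P(A) = 0.54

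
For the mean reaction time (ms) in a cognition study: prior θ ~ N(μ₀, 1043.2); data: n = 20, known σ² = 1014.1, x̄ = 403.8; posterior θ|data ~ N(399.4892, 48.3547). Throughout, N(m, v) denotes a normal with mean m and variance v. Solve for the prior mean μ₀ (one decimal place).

μ₀ = 310.8

The posterior mean is a precision-weighted average: μ_n = (τ₀μ₀ + τ_data·x̄)/(τ₀+τ_data), with τ₀=1/σ₀² and τ_data=n/σ².
Here τ₀ = 1/1043.2 = 0.000959 and τ_data = 20/1014.1 = 0.019722, so τ_n = 0.020681.
Rearranging for μ₀: μ₀ = (μ_n·τ_n − τ_data·x̄)/τ₀ = (399.4892·0.020681 − 0.019722·403.8) / 0.000959 = 0.298093/0.000959 ≈ 310.8.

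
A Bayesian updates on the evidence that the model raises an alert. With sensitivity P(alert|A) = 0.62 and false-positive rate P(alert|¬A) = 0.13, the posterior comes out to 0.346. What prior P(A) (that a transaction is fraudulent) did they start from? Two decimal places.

Bayes' rule in odds form gives O(A|E) = O(A)·[P(E|A)/P(E|¬A)], hence O(A) = O(A|E)/LR.
Posterior odds = 0.346/(1−0.346) = 0.5291. LR = 0.62/0.13 = 4.7692.
Prior odds = 0.5291/4.7692 = 0.1109, so P(A) = 0.1109/(1+0.1109) ≈ 0.10.

P(A) = 0.10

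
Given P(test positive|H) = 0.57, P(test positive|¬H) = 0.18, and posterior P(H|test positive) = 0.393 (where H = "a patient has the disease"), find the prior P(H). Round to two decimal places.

Bayes' rule in odds form gives O(H|E) = O(H)·[P(E|H)/P(E|¬H)], hence O(H) = O(H|E)/LR.
Posterior odds = 0.393/(1−0.393) = 0.6474. LR = 0.57/0.18 = 3.1667.
Prior odds = 0.6474/3.1667 = 0.2044, so P(H) = 0.2044/(1+0.2044) ≈ 0.17.

P(H) = 0.17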